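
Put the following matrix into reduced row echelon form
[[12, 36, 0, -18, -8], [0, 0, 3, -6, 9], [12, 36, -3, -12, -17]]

ρ1 → 1/12·ρ1
  [  1   3   0  -3/2  -2/3 ]
  [  0   0   3    -6     9 ]
  [ 12  36  -3   -12   -17 ]
ρ3 → ρ3 − 12·ρ1
  [ 1  3   0  -3/2  -2/3 ]
  [ 0  0   3    -6     9 ]
  [ 0  0  -3     6    -9 ]
ρ2 → 1/3·ρ2
  [ 1  3   0  -3/2  -2/3 ]
  [ 0  0   1    -2     3 ]
  [ 0  0  -3     6    -9 ]
ρ3 → ρ3 + 3·ρ2
  [ 1  3  0  -3/2  -2/3 ]
  [ 0  0  1    -2     3 ]
  [ 0  0  0     0     0 ]

[[1, 3, 0, -3/2, -2/3], [0, 0, 1, -2, 3], [0, 0, 0, 0, 0]]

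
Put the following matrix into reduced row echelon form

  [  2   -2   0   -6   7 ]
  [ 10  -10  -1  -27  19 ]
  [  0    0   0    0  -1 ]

[[1, -1, 0, -3, 0], [0, 0, 1, -3, 0], [0, 0, 0, 0, 1]]

R1 ← 1/2·R1
  [  1   -1   0   -3  7/2 ]
  [ 10  -10  -1  -27   19 ]
  [  0    0   0    0   -1 ]
R2 ← R2 − 10·R1
  [ 1  -1   0  -3  7/2 ]
  [ 0   0  -1   3  -16 ]
  [ 0   0   0   0   -1 ]
R2 ← -1·R2
  [ 1  -1  0  -3  7/2 ]
  [ 0   0  1  -3   16 ]
  [ 0   0  0   0   -1 ]
R3 ← -1·R3
  [ 1  -1  0  -3  7/2 ]
  [ 0   0  1  -3   16 ]
  [ 0   0  0   0    1 ]
R2 ← R2 − 16·R3
  [ 1  -1  0  -3  7/2 ]
  [ 0   0  1  -3    0 ]
  [ 0   0  0   0    1 ]
R1 ← R1 − 7/2·R3
  [ 1  -1  0  -3  0 ]
  [ 0   0  1  -3  0 ]
  [ 0   0  0   0  1 ]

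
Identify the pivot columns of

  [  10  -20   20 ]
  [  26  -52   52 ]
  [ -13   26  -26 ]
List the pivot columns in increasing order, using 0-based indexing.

R1 := 1/10·R1
  [   1   -2    2 ]
  [  26  -52   52 ]
  [ -13   26  -26 ]
R2 := R2 − 26·R1
  [   1  -2    2 ]
  [   0   0    0 ]
  [ -13  26  -26 ]
R3 := R3 + 13·R1
  [ 1  -2  2 ]
  [ 0   0  0 ]
  [ 0   0  0 ]
Pivot columns are the columns containing a leading 1.

0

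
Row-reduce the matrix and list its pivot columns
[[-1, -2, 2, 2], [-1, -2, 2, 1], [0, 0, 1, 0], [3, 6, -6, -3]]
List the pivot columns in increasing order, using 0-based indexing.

Multiply R1 by -1.
  [  1   2  -2  -2 ]
  [ -1  -2   2   1 ]
  [  0   0   1   0 ]
  [  3   6  -6  -3 ]
Add R1 to R2.
  [ 1  2  -2  -2 ]
  [ 0  0   0  -1 ]
  [ 0  0   1   0 ]
  [ 3  6  -6  -3 ]
Subtract 3 times R1 from R4.
  [ 1  2  -2  -2 ]
  [ 0  0   0  -1 ]
  [ 0  0   1   0 ]
  [ 0  0   0   3 ]
Swap R2 and R3.
  [ 1  2  -2  -2 ]
  [ 0  0   1   0 ]
  [ 0  0   0  -1 ]
  [ 0  0   0   3 ]
Multiply R3 by -1.
  [ 1  2  -2  -2 ]
  [ 0  0   1   0 ]
  [ 0  0   0   1 ]
  [ 0  0   0   3 ]
Subtract 3 times R3 from R4.
  [ 1  2  -2  -2 ]
  [ 0  0   1   0 ]
  [ 0  0   0   1 ]
  [ 0  0   0   0 ]
Add 2 times R3 to R1.
  [ 1  2  -2  0 ]
  [ 0  0   1  0 ]
  [ 0  0   0  1 ]
  [ 0  0   0  0 ]
Add 2 times R2 to R1.
  [ 1  2  0  0 ]
  [ 0  0  1  0 ]
  [ 0  0  0  1 ]
  [ 0  0  0  0 ]
Pivot columns are the columns containing a leading 1.

0, 2, 3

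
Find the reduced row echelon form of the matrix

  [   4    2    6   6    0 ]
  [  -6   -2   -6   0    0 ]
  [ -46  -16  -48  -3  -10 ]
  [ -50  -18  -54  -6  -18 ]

[[1, 0, 0, 0, 0], [0, 1, 3, 0, 0], [0, 0, 0, 1, 0], [0, 0, 0, 0, 1]]

Multiply r1 by 1/4.
  [   1  1/2  3/2  3/2    0 ]
  [  -6   -2   -6    0    0 ]
  [ -46  -16  -48   -3  -10 ]
  [ -50  -18  -54   -6  -18 ]
Add 6 times r1 to r2.
  [   1  1/2  3/2  3/2    0 ]
  [   0    1    3    9    0 ]
  [ -46  -16  -48   -3  -10 ]
  [ -50  -18  -54   -6  -18 ]
Add 46 times r1 to r3.
  [   1  1/2  3/2  3/2    0 ]
  [   0    1    3    9    0 ]
  [   0    7   21   66  -10 ]
  [ -50  -18  -54   -6  -18 ]
Add 50 times r1 to r4.
  [ 1  1/2  3/2  3/2    0 ]
  [ 0    1    3    9    0 ]
  [ 0    7   21   66  -10 ]
  [ 0    7   21   69  -18 ]
Subtract 7 times r2 from r3.
  [ 1  1/2  3/2  3/2    0 ]
  [ 0    1    3    9    0 ]
  [ 0    0    0    3  -10 ]
  [ 0    7   21   69  -18 ]
Subtract 7 times r2 from r4.
  [ 1  1/2  3/2  3/2    0 ]
  [ 0    1    3    9    0 ]
  [ 0    0    0    3  -10 ]
  [ 0    0    0    6  -18 ]
Multiply r3 by 1/3.
  [ 1  1/2  3/2  3/2      0 ]
  [ 0    1    3    9      0 ]
  [ 0    0    0    1  -10/3 ]
  [ 0    0    0    6    -18 ]
Subtract 6 times r3 from r4.
  [ 1  1/2  3/2  3/2      0 ]
  [ 0    1    3    9      0 ]
  [ 0    0    0    1  -10/3 ]
  [ 0    0    0    0      2 ]
Multiply r4 by 1/2.
  [ 1  1/2  3/2  3/2      0 ]
  [ 0    1    3    9      0 ]
  [ 0    0    0    1  -10/3 ]
  [ 0    0    0    0      1 ]
Add 10/3 times r4 to r3.
  [ 1  1/2  3/2  3/2  0 ]
  [ 0    1    3    9  0 ]
  [ 0    0    0    1  0 ]
  [ 0    0    0    0  1 ]
Subtract 9 times r3 from r2.
  [ 1  1/2  3/2  3/2  0 ]
  [ 0    1    3    0  0 ]
  [ 0    0    0    1  0 ]
  [ 0    0    0    0  1 ]
Subtract 3/2 times r3 from r1.
  [ 1  1/2  3/2  0  0 ]
  [ 0    1    3  0  0 ]
  [ 0    0    0  1  0 ]
  [ 0    0    0  0  1 ]
Subtract 1/2 times r2 from r1.
  [ 1  0  0  0  0 ]
  [ 0  1  3  0  0 ]
  [ 0  0  0  1  0 ]
  [ 0  0  0  0  1 ]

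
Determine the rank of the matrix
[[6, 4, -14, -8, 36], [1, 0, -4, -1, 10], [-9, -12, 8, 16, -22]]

rank = 3

r1 ← 1/6·r1
  [  1  2/3  -7/3  -4/3    6 ]
  [  1    0    -4    -1   10 ]
  [ -9  -12     8    16  -22 ]
r2 ← r2 − r1
  [  1   2/3  -7/3  -4/3    6 ]
  [  0  -2/3  -5/3   1/3    4 ]
  [ -9   -12     8    16  -22 ]
r3 ← r3 + 9·r1
  [ 1   2/3  -7/3  -4/3   6 ]
  [ 0  -2/3  -5/3   1/3   4 ]
  [ 0    -6   -13     4  32 ]
r2 ← -3/2·r2
  [ 1  2/3  -7/3  -4/3   6 ]
  [ 0    1   5/2  -1/2  -6 ]
  [ 0   -6   -13     4  32 ]
r3 ← r3 + 6·r2
  [ 1  2/3  -7/3  -4/3   6 ]
  [ 0    1   5/2  -1/2  -6 ]
  [ 0    0     2     1  -4 ]
r3 ← 1/2·r3
  [ 1  2/3  -7/3  -4/3   6 ]
  [ 0    1   5/2  -1/2  -6 ]
  [ 0    0     1   1/2  -2 ]
r2 ← r2 − 5/2·r3
  [ 1  2/3  -7/3  -4/3   6 ]
  [ 0    1     0  -7/4  -1 ]
  [ 0    0     1   1/2  -2 ]
r1 ← r1 + 7/3·r3
  [ 1  2/3  0  -1/6  4/3 ]
  [ 0    1  0  -7/4   -1 ]
  [ 0    0  1   1/2   -2 ]
r1 ← r1 − 2/3·r2
  [ 1  0  0     1   2 ]
  [ 0  1  0  -7/4  -1 ]
  [ 0  0  1   1/2  -2 ]
The reduced form has 3 nonzero rows.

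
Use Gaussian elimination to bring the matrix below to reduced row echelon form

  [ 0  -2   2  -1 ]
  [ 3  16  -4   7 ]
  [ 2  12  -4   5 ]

[[1, 0, 4, 0], [0, 1, -1, 0], [0, 0, 0, 1]]

Swap R1 and R2.
  [ 3  16  -4   7 ]
  [ 0  -2   2  -1 ]
  [ 2  12  -4   5 ]
Multiply R1 by 1/3.
  [ 1  16/3  -4/3  7/3 ]
  [ 0    -2     2   -1 ]
  [ 2    12    -4    5 ]
Subtract 2 times R1 from R3.
  [ 1  16/3  -4/3  7/3 ]
  [ 0    -2     2   -1 ]
  [ 0   4/3  -4/3  1/3 ]
Multiply R2 by -1/2.
  [ 1  16/3  -4/3  7/3 ]
  [ 0     1    -1  1/2 ]
  [ 0   4/3  -4/3  1/3 ]
Subtract 4/3 times R2 from R3.
  [ 1  16/3  -4/3   7/3 ]
  [ 0     1    -1   1/2 ]
  [ 0     0     0  -1/3 ]
Multiply R3 by -3.
  [ 1  16/3  -4/3  7/3 ]
  [ 0     1    -1  1/2 ]
  [ 0     0     0    1 ]
Subtract 1/2 times R3 from R2.
  [ 1  16/3  -4/3  7/3 ]
  [ 0     1    -1    0 ]
  [ 0     0     0    1 ]
Subtract 7/3 times R3 from R1.
  [ 1  16/3  -4/3  0 ]
  [ 0     1    -1  0 ]
  [ 0     0     0  1 ]
Subtract 16/3 times R2 from R1.
  [ 1  0   4  0 ]
  [ 0  1  -1  0 ]
  [ 0  0   0  1 ]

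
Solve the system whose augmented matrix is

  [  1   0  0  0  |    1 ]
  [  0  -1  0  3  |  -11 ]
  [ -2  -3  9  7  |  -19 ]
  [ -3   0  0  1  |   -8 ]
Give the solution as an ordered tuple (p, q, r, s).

ρ3 := ρ3 + 2·ρ1
  [  1   0  0  0  |    1 ]
  [  0  -1  0  3  |  -11 ]
  [  0  -3  9  7  |  -17 ]
  [ -3   0  0  1  |   -8 ]
ρ4 := ρ4 + 3·ρ1
  [ 1   0  0  0  |    1 ]
  [ 0  -1  0  3  |  -11 ]
  [ 0  -3  9  7  |  -17 ]
  [ 0   0  0  1  |   -5 ]
ρ2 := -1·ρ2
  [ 1   0  0   0  |    1 ]
  [ 0   1  0  -3  |   11 ]
  [ 0  -3  9   7  |  -17 ]
  [ 0   0  0   1  |   -5 ]
ρ3 := ρ3 + 3·ρ2
  [ 1  0  0   0  |   1 ]
  [ 0  1  0  -3  |  11 ]
  [ 0  0  9  -2  |  16 ]
  [ 0  0  0   1  |  -5 ]
ρ3 := 1/9·ρ3
  [ 1  0  0     0  |     1 ]
  [ 0  1  0    -3  |    11 ]
  [ 0  0  1  -2/9  |  16/9 ]
  [ 0  0  0     1  |    -5 ]
ρ3 := ρ3 + 2/9·ρ4
  [ 1  0  0   0  |    1 ]
  [ 0  1  0  -3  |   11 ]
  [ 0  0  1   0  |  2/3 ]
  [ 0  0  0   1  |   -5 ]
ρ2 := ρ2 + 3·ρ4
  [ 1  0  0  0  |    1 ]
  [ 0  1  0  0  |   -4 ]
  [ 0  0  1  0  |  2/3 ]
  [ 0  0  0  1  |   -5 ]
Reading off the last column: p = 1, q = -4, r = 2/3, s = -5.

(1, -4, 2/3, -5)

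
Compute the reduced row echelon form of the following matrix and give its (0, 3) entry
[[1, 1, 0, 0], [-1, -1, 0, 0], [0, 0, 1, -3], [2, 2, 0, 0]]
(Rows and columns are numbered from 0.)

0

ρ2 ← ρ2 + ρ1
ρ4 ← ρ4 − 2·ρ1
ρ2 <=> ρ3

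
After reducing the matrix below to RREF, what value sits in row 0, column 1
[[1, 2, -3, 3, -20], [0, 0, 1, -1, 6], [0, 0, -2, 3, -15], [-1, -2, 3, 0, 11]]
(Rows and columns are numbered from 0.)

2

R4 := R4 + R1
  [ 1  2  -3   3  -20 ]
  [ 0  0   1  -1    6 ]
  [ 0  0  -2   3  -15 ]
  [ 0  0   0   3   -9 ]
R3 := R3 + 2·R2
  [ 1  2  -3   3  -20 ]
  [ 0  0   1  -1    6 ]
  [ 0  0   0   1   -3 ]
  [ 0  0   0   3   -9 ]
R4 := R4 − 3·R3
  [ 1  2  -3   3  -20 ]
  [ 0  0   1  -1    6 ]
  [ 0  0   0   1   -3 ]
  [ 0  0   0   0    0 ]
R2 := R2 + R3
  [ 1  2  -3  3  -20 ]
  [ 0  0   1  0    3 ]
  [ 0  0   0  1   -3 ]
  [ 0  0   0  0    0 ]
R1 := R1 − 3·R3
  [ 1  2  -3  0  -11 ]
  [ 0  0   1  0    3 ]
  [ 0  0   0  1   -3 ]
  [ 0  0   0  0    0 ]
R1 := R1 + 3·R2
  [ 1  2  0  0  -2 ]
  [ 0  0  1  0   3 ]
  [ 0  0  0  1  -3 ]
  [ 0  0  0  0   0 ]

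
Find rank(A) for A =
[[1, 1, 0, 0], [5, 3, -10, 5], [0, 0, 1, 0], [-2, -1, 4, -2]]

Subtract 5 times R1 from R2.
  [  1   1    0   0 ]
  [  0  -2  -10   5 ]
  [  0   0    1   0 ]
  [ -2  -1    4  -2 ]
Add 2 times R1 to R4.
  [ 1   1    0   0 ]
  [ 0  -2  -10   5 ]
  [ 0   0    1   0 ]
  [ 0   1    4  -2 ]
Multiply R2 by -1/2.
  [ 1  1  0     0 ]
  [ 0  1  5  -5/2 ]
  [ 0  0  1     0 ]
  [ 0  1  4    -2 ]
Subtract R2 from R4.
  [ 1  1   0     0 ]
  [ 0  1   5  -5/2 ]
  [ 0  0   1     0 ]
  [ 0  0  -1   1/2 ]
Add R3 to R4.
  [ 1  1  0     0 ]
  [ 0  1  5  -5/2 ]
  [ 0  0  1     0 ]
  [ 0  0  0   1/2 ]
Multiply R4 by 2.
  [ 1  1  0     0 ]
  [ 0  1  5  -5/2 ]
  [ 0  0  1     0 ]
  [ 0  0  0     1 ]
Add 5/2 times R4 to R2.
  [ 1  1  0  0 ]
  [ 0  1  5  0 ]
  [ 0  0  1  0 ]
  [ 0  0  0  1 ]
Subtract 5 times R3 from R2.
  [ 1  1  0  0 ]
  [ 0  1  0  0 ]
  [ 0  0  1  0 ]
  [ 0  0  0  1 ]
Subtract R2 from R1.
  [ 1  0  0  0 ]
  [ 0  1  0  0 ]
  [ 0  0  1  0 ]
  [ 0  0  0  1 ]
The reduced form has 4 nonzero rows.

rank = 4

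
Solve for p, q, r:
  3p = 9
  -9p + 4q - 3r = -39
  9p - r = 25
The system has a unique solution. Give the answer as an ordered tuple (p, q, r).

(3, -3/2, 2)

Form the augmented matrix and row-reduce:
  [  3  0   0  |    9 ]
  [ -9  4  -3  |  -39 ]
  [  9  0  -1  |   25 ]
R1 -> 1/3·R1
  [  1  0   0  |    3 ]
  [ -9  4  -3  |  -39 ]
  [  9  0  -1  |   25 ]
R2 -> R2 + 9·R1
  [ 1  0   0  |    3 ]
  [ 0  4  -3  |  -12 ]
  [ 9  0  -1  |   25 ]
R3 -> R3 − 9·R1
  [ 1  0   0  |    3 ]
  [ 0  4  -3  |  -12 ]
  [ 0  0  -1  |   -2 ]
R2 -> 1/4·R2
  [ 1  0     0  |   3 ]
  [ 0  1  -3/4  |  -3 ]
  [ 0  0    -1  |  -2 ]
R3 -> -1·R3
  [ 1  0     0  |   3 ]
  [ 0  1  -3/4  |  -3 ]
  [ 0  0     1  |   2 ]
R2 -> R2 + 3/4·R3
  [ 1  0  0  |     3 ]
  [ 0  1  0  |  -3/2 ]
  [ 0  0  1  |     2 ]
Reading off the last column: p = 3, q = -3/2, r = 2.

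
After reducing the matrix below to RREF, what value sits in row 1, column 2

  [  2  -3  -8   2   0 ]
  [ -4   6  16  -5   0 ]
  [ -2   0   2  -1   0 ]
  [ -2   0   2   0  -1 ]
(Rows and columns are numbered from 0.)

Multiply R1 by 1/2.
  [  1  -3/2  -4   1   0 ]
  [ -4     6  16  -5   0 ]
  [ -2     0   2  -1   0 ]
  [ -2     0   2   0  -1 ]
Add 4 times R1 to R2.
  [  1  -3/2  -4   1   0 ]
  [  0     0   0  -1   0 ]
  [ -2     0   2  -1   0 ]
  [ -2     0   2   0  -1 ]
Add 2 times R1 to R3.
  [  1  -3/2  -4   1   0 ]
  [  0     0   0  -1   0 ]
  [  0    -3  -6   1   0 ]
  [ -2     0   2   0  -1 ]
Add 2 times R1 to R4.
  [ 1  -3/2  -4   1   0 ]
  [ 0     0   0  -1   0 ]
  [ 0    -3  -6   1   0 ]
  [ 0    -3  -6   2  -1 ]
Swap R2 and R3.
  [ 1  -3/2  -4   1   0 ]
  [ 0    -3  -6   1   0 ]
  [ 0     0   0  -1   0 ]
  [ 0    -3  -6   2  -1 ]
Multiply R2 by -1/3.
  [ 1  -3/2  -4     1   0 ]
  [ 0     1   2  -1/3   0 ]
  [ 0     0   0    -1   0 ]
  [ 0    -3  -6     2  -1 ]
Add 3 times R2 to R4.
  [ 1  -3/2  -4     1   0 ]
  [ 0     1   2  -1/3   0 ]
  [ 0     0   0    -1   0 ]
  [ 0     0   0     1  -1 ]
Multiply R3 by -1.
  [ 1  -3/2  -4     1   0 ]
  [ 0     1   2  -1/3   0 ]
  [ 0     0   0     1   0 ]
  [ 0     0   0     1  -1 ]
Subtract R3 from R4.
  [ 1  -3/2  -4     1   0 ]
  [ 0     1   2  -1/3   0 ]
  [ 0     0   0     1   0 ]
  [ 0     0   0     0  -1 ]
Multiply R4 by -1.
  [ 1  -3/2  -4     1  0 ]
  [ 0     1   2  -1/3  0 ]
  [ 0     0   0     1  0 ]
  [ 0     0   0     0  1 ]
Add 1/3 times R3 to R2.
  [ 1  -3/2  -4  1  0 ]
  [ 0     1   2  0  0 ]
  [ 0     0   0  1  0 ]
  [ 0     0   0  0  1 ]
Subtract R3 from R1.
  [ 1  -3/2  -4  0  0 ]
  [ 0     1   2  0  0 ]
  [ 0     0   0  1  0 ]
  [ 0     0   0  0  1 ]
Add 3/2 times R2 to R1.
  [ 1  0  -1  0  0 ]
  [ 0  1   2  0  0 ]
  [ 0  0   0  1  0 ]
  [ 0  0   0  0  1 ]

2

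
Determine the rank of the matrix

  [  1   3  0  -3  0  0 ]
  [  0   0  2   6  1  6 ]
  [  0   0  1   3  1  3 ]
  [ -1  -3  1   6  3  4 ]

rank = 4

R4 → R4 + R1
  [ 1  3  0  -3  0  0 ]
  [ 0  0  2   6  1  6 ]
  [ 0  0  1   3  1  3 ]
  [ 0  0  1   3  3  4 ]
R2 → 1/2·R2
  [ 1  3  0  -3    0  0 ]
  [ 0  0  1   3  1/2  3 ]
  [ 0  0  1   3    1  3 ]
  [ 0  0  1   3    3  4 ]
R3 → R3 − R2
  [ 1  3  0  -3    0  0 ]
  [ 0  0  1   3  1/2  3 ]
  [ 0  0  0   0  1/2  0 ]
  [ 0  0  1   3    3  4 ]
R4 → R4 − R2
  [ 1  3  0  -3    0  0 ]
  [ 0  0  1   3  1/2  3 ]
  [ 0  0  0   0  1/2  0 ]
  [ 0  0  0   0  5/2  1 ]
R3 → 2·R3
  [ 1  3  0  -3    0  0 ]
  [ 0  0  1   3  1/2  3 ]
  [ 0  0  0   0    1  0 ]
  [ 0  0  0   0  5/2  1 ]
R4 → R4 − 5/2·R3
  [ 1  3  0  -3    0  0 ]
  [ 0  0  1   3  1/2  3 ]
  [ 0  0  0   0    1  0 ]
  [ 0  0  0   0    0  1 ]
R2 → R2 − 3·R4
  [ 1  3  0  -3    0  0 ]
  [ 0  0  1   3  1/2  0 ]
  [ 0  0  0   0    1  0 ]
  [ 0  0  0   0    0  1 ]
R2 → R2 − 1/2·R3
  [ 1  3  0  -3  0  0 ]
  [ 0  0  1   3  0  0 ]
  [ 0  0  0   0  1  0 ]
  [ 0  0  0   0  0  1 ]
The reduced form has 4 nonzero rows.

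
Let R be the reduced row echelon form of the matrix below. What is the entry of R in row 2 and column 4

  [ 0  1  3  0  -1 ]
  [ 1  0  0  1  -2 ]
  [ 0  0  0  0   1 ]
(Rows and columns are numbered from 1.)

r1 ↔ r2
  [ 1  0  0  1  -2 ]
  [ 0  1  3  0  -1 ]
  [ 0  0  0  0   1 ]
r2 ← r2 + r3
  [ 1  0  0  1  -2 ]
  [ 0  1  3  0   0 ]
  [ 0  0  0  0   1 ]
r1 ← r1 + 2·r3
  [ 1  0  0  1  0 ]
  [ 0  1  3  0  0 ]
  [ 0  0  0  0  1 ]

0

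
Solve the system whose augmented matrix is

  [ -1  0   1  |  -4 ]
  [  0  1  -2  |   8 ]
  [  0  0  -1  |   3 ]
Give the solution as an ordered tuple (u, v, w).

r1 := -1·r1
r3 := -1·r3
r2 := r2 + 2·r3
r1 := r1 + r3
Reading off the last column: u = 1, v = 2, w = -3.

(1, 2, -3)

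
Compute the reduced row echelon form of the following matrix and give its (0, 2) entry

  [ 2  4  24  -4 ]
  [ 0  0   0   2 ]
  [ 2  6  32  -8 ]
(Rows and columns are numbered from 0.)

4

R1 := 1/2·R1
  [ 1  2  12  -2 ]
  [ 0  0   0   2 ]
  [ 2  6  32  -8 ]
R3 := R3 − 2·R1
  [ 1  2  12  -2 ]
  [ 0  0   0   2 ]
  [ 0  2   8  -4 ]
R2 <-> R3
  [ 1  2  12  -2 ]
  [ 0  2   8  -4 ]
  [ 0  0   0   2 ]
R2 := 1/2·R2
  [ 1  2  12  -2 ]
  [ 0  1   4  -2 ]
  [ 0  0   0   2 ]
R3 := 1/2·R3
  [ 1  2  12  -2 ]
  [ 0  1   4  -2 ]
  [ 0  0   0   1 ]
R2 := R2 + 2·R3
  [ 1  2  12  -2 ]
  [ 0  1   4   0 ]
  [ 0  0   0   1 ]
R1 := R1 + 2·R3
  [ 1  2  12  0 ]
  [ 0  1   4  0 ]
  [ 0  0   0  1 ]
R1 := R1 − 2·R2
  [ 1  0  4  0 ]
  [ 0  1  4  0 ]
  [ 0  0  0  1 ]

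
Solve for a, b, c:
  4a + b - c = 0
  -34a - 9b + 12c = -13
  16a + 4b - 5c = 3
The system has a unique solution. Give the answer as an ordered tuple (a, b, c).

(-2, 5, -3)

Form the augmented matrix and row-reduce:
  [   4   1  -1  |    0 ]
  [ -34  -9  12  |  -13 ]
  [  16   4  -5  |    3 ]
Multiply ρ1 by 1/4.
  [   1  1/4  -1/4  |    0 ]
  [ -34   -9    12  |  -13 ]
  [  16    4    -5  |    3 ]
Add 34 times ρ1 to ρ2.
  [  1   1/4  -1/4  |    0 ]
  [  0  -1/2   7/2  |  -13 ]
  [ 16     4    -5  |    3 ]
Subtract 16 times ρ1 from ρ3.
  [ 1   1/4  -1/4  |    0 ]
  [ 0  -1/2   7/2  |  -13 ]
  [ 0     0    -1  |    3 ]
Multiply ρ2 by -2.
  [ 1  1/4  -1/4  |   0 ]
  [ 0    1    -7  |  26 ]
  [ 0    0    -1  |   3 ]
Multiply ρ3 by -1.
  [ 1  1/4  -1/4  |   0 ]
  [ 0    1    -7  |  26 ]
  [ 0    0     1  |  -3 ]
Add 7 times ρ3 to ρ2.
  [ 1  1/4  -1/4  |   0 ]
  [ 0    1     0  |   5 ]
  [ 0    0     1  |  -3 ]
Add 1/4 times ρ3 to ρ1.
  [ 1  1/4  0  |  -3/4 ]
  [ 0    1  0  |     5 ]
  [ 0    0  1  |    -3 ]
Subtract 1/4 times ρ2 from ρ1.
  [ 1  0  0  |  -2 ]
  [ 0  1  0  |   5 ]
  [ 0  0  1  |  -3 ]
Reading off the last column: a = -2, b = 5, c = -3.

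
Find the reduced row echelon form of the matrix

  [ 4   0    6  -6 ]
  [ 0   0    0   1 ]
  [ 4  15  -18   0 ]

r1 := 1/4·r1
  [ 1   0  3/2  -3/2 ]
  [ 0   0    0     1 ]
  [ 4  15  -18     0 ]
r3 := r3 − 4·r1
  [ 1   0  3/2  -3/2 ]
  [ 0   0    0     1 ]
  [ 0  15  -24     6 ]
r2 <-> r3
  [ 1   0  3/2  -3/2 ]
  [ 0  15  -24     6 ]
  [ 0   0    0     1 ]
r2 := 1/15·r2
  [ 1  0   3/2  -3/2 ]
  [ 0  1  -8/5   2/5 ]
  [ 0  0     0     1 ]
r2 := r2 − 2/5·r3
  [ 1  0   3/2  -3/2 ]
  [ 0  1  -8/5     0 ]
  [ 0  0     0     1 ]
r1 := r1 + 3/2·r3
  [ 1  0   3/2  0 ]
  [ 0  1  -8/5  0 ]
  [ 0  0     0  1 ]

[[1, 0, 3/2, 0], [0, 1, -8/5, 0], [0, 0, 0, 1]]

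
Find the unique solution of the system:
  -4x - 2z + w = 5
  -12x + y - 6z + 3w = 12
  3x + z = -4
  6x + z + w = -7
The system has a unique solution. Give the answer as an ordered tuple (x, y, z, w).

(0, -3, -4, -3)

Form the augmented matrix and row-reduce:
  [  -4  0  -2  1  |   5 ]
  [ -12  1  -6  3  |  12 ]
  [   3  0   1  0  |  -4 ]
  [   6  0   1  1  |  -7 ]
ρ1 := -1/4·ρ1
ρ2 := ρ2 + 12·ρ1
ρ3 := ρ3 − 3·ρ1
ρ4 := ρ4 − 6·ρ1
ρ3 := -2·ρ3
ρ4 := ρ4 + 2·ρ3
ρ4 := -2·ρ4
ρ3 := ρ3 + 3/2·ρ4
ρ1 := ρ1 + 1/4·ρ4
ρ1 := ρ1 − 1/2·ρ3
Reading off the last column: x = 0, y = -3, z = -4, w = -3.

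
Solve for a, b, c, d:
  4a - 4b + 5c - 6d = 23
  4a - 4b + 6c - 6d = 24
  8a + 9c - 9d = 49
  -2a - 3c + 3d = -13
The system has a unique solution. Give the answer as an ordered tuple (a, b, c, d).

(5, 1/2, 1, 0)

Form the augmented matrix and row-reduce:
  [  4  -4   5  -6  |   23 ]
  [  4  -4   6  -6  |   24 ]
  [  8   0   9  -9  |   49 ]
  [ -2   0  -3   3  |  -13 ]
ρ1 ← 1/4·ρ1
  [  1  -1  5/4  -3/2  |  23/4 ]
  [  4  -4    6    -6  |    24 ]
  [  8   0    9    -9  |    49 ]
  [ -2   0   -3     3  |   -13 ]
ρ2 ← ρ2 − 4·ρ1
  [  1  -1  5/4  -3/2  |  23/4 ]
  [  0   0    1     0  |     1 ]
  [  8   0    9    -9  |    49 ]
  [ -2   0   -3     3  |   -13 ]
ρ3 ← ρ3 − 8·ρ1
  [  1  -1  5/4  -3/2  |  23/4 ]
  [  0   0    1     0  |     1 ]
  [  0   8   -1     3  |     3 ]
  [ -2   0   -3     3  |   -13 ]
ρ4 ← ρ4 + 2·ρ1
  [ 1  -1   5/4  -3/2  |  23/4 ]
  [ 0   0     1     0  |     1 ]
  [ 0   8    -1     3  |     3 ]
  [ 0  -2  -1/2     0  |  -3/2 ]
ρ2 <-> ρ3
  [ 1  -1   5/4  -3/2  |  23/4 ]
  [ 0   8    -1     3  |     3 ]
  [ 0   0     1     0  |     1 ]
  [ 0  -2  -1/2     0  |  -3/2 ]
ρ2 ← 1/8·ρ2
  [ 1  -1   5/4  -3/2  |  23/4 ]
  [ 0   1  -1/8   3/8  |   3/8 ]
  [ 0   0     1     0  |     1 ]
  [ 0  -2  -1/2     0  |  -3/2 ]
ρ4 ← ρ4 + 2·ρ2
  [ 1  -1   5/4  -3/2  |  23/4 ]
  [ 0   1  -1/8   3/8  |   3/8 ]
  [ 0   0     1     0  |     1 ]
  [ 0   0  -3/4   3/4  |  -3/4 ]
ρ4 ← ρ4 + 3/4·ρ3
  [ 1  -1   5/4  -3/2  |  23/4 ]
  [ 0   1  -1/8   3/8  |   3/8 ]
  [ 0   0     1     0  |     1 ]
  [ 0   0     0   3/4  |     0 ]
ρ4 ← 4/3·ρ4
  [ 1  -1   5/4  -3/2  |  23/4 ]
  [ 0   1  -1/8   3/8  |   3/8 ]
  [ 0   0     1     0  |     1 ]
  [ 0   0     0     1  |     0 ]
ρ2 ← ρ2 − 3/8·ρ4
  [ 1  -1   5/4  -3/2  |  23/4 ]
  [ 0   1  -1/8     0  |   3/8 ]
  [ 0   0     1     0  |     1 ]
  [ 0   0     0     1  |     0 ]
ρ1 ← ρ1 + 3/2·ρ4
  [ 1  -1   5/4  0  |  23/4 ]
  [ 0   1  -1/8  0  |   3/8 ]
  [ 0   0     1  0  |     1 ]
  [ 0   0     0  1  |     0 ]
ρ2 ← ρ2 + 1/8·ρ3
  [ 1  -1  5/4  0  |  23/4 ]
  [ 0   1    0  0  |   1/2 ]
  [ 0   0    1  0  |     1 ]
  [ 0   0    0  1  |     0 ]
ρ1 ← ρ1 − 5/4·ρ3
  [ 1  -1  0  0  |  9/2 ]
  [ 0   1  0  0  |  1/2 ]
  [ 0   0  1  0  |    1 ]
  [ 0   0  0  1  |    0 ]
ρ1 ← ρ1 + ρ2
  [ 1  0  0  0  |    5 ]
  [ 0  1  0  0  |  1/2 ]
  [ 0  0  1  0  |    1 ]
  [ 0  0  0  1  |    0 ]
Reading off the last column: a = 5, b = 1/2, c = 1, d = 0.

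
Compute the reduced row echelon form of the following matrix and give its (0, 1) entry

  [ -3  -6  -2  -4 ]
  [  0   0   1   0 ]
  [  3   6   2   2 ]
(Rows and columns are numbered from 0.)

R1 := -1/3·R1
  [ 1  2  2/3  4/3 ]
  [ 0  0    1    0 ]
  [ 3  6    2    2 ]
R3 := R3 − 3·R1
  [ 1  2  2/3  4/3 ]
  [ 0  0    1    0 ]
  [ 0  0    0   -2 ]
R3 := -1/2·R3
  [ 1  2  2/3  4/3 ]
  [ 0  0    1    0 ]
  [ 0  0    0    1 ]
R1 := R1 − 4/3·R3
  [ 1  2  2/3  0 ]
  [ 0  0    1  0 ]
  [ 0  0    0  1 ]
R1 := R1 − 2/3·R2
  [ 1  2  0  0 ]
  [ 0  0  1  0 ]
  [ 0  0  0  1 ]

2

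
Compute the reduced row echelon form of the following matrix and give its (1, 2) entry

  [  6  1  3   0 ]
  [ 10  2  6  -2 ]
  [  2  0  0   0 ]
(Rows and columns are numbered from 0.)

Multiply ρ1 by 1/6.
Subtract 10 times ρ1 from ρ2.
Subtract 2 times ρ1 from ρ3.
Multiply ρ2 by 3.
Add 1/3 times ρ2 to ρ3.
Multiply ρ3 by -1/2.
Add 6 times ρ3 to ρ2.
Subtract 1/6 times ρ2 from ρ1.

3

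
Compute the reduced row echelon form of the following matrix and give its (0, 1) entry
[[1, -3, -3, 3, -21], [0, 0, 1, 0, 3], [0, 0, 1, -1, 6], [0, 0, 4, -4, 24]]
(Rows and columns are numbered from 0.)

-3

R3 → R3 − R2
R4 → R4 − 4·R2
R3 → -1·R3
R4 → R4 + 4·R3
R1 → R1 − 3·R3
R1 → R1 + 3·R2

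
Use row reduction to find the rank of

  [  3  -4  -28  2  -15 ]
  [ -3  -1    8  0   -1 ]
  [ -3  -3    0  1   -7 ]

rank = 3

R1 := 1/3·R1
R2 := R2 + 3·R1
R3 := R3 + 3·R1
R2 := -1/5·R2
R3 := R3 + 7·R2
R3 := 5·R3
R2 := R2 + 2/5·R3
R1 := R1 − 2/3·R3
R1 := R1 + 4/3·R2
The reduced form has 3 nonzero rows.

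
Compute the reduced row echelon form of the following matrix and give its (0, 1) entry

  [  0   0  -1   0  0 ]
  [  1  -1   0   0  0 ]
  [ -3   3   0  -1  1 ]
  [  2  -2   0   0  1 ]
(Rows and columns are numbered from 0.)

-1

R1 <-> R2
R3 -> R3 + 3·R1
R4 -> R4 − 2·R1
R2 -> -1·R2
R3 -> -1·R3
R3 -> R3 + R4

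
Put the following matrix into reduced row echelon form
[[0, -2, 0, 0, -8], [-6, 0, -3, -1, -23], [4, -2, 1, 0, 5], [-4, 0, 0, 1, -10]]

R1 ↔ R2
  [ -6   0  -3  -1  -23 ]
  [  0  -2   0   0   -8 ]
  [  4  -2   1   0    5 ]
  [ -4   0   0   1  -10 ]
R1 ← -1/6·R1
  [  1   0  1/2  1/6  23/6 ]
  [  0  -2    0    0    -8 ]
  [  4  -2    1    0     5 ]
  [ -4   0    0    1   -10 ]
R3 ← R3 − 4·R1
  [  1   0  1/2   1/6   23/6 ]
  [  0  -2    0     0     -8 ]
  [  0  -2   -1  -2/3  -31/3 ]
  [ -4   0    0     1    -10 ]
R4 ← R4 + 4·R1
  [ 1   0  1/2   1/6   23/6 ]
  [ 0  -2    0     0     -8 ]
  [ 0  -2   -1  -2/3  -31/3 ]
  [ 0   0    2   5/3   16/3 ]
R2 ← -1/2·R2
  [ 1   0  1/2   1/6   23/6 ]
  [ 0   1    0     0      4 ]
  [ 0  -2   -1  -2/3  -31/3 ]
  [ 0   0    2   5/3   16/3 ]
R3 ← R3 + 2·R2
  [ 1  0  1/2   1/6  23/6 ]
  [ 0  1    0     0     4 ]
  [ 0  0   -1  -2/3  -7/3 ]
  [ 0  0    2   5/3  16/3 ]
R3 ← -1·R3
  [ 1  0  1/2  1/6  23/6 ]
  [ 0  1    0    0     4 ]
  [ 0  0    1  2/3   7/3 ]
  [ 0  0    2  5/3  16/3 ]
R4 ← R4 − 2·R3
  [ 1  0  1/2  1/6  23/6 ]
  [ 0  1    0    0     4 ]
  [ 0  0    1  2/3   7/3 ]
  [ 0  0    0  1/3   2/3 ]
R4 ← 3·R4
  [ 1  0  1/2  1/6  23/6 ]
  [ 0  1    0    0     4 ]
  [ 0  0    1  2/3   7/3 ]
  [ 0  0    0    1     2 ]
R3 ← R3 − 2/3·R4
  [ 1  0  1/2  1/6  23/6 ]
  [ 0  1    0    0     4 ]
  [ 0  0    1    0     1 ]
  [ 0  0    0    1     2 ]
R1 ← R1 − 1/6·R4
  [ 1  0  1/2  0  7/2 ]
  [ 0  1    0  0    4 ]
  [ 0  0    1  0    1 ]
  [ 0  0    0  1    2 ]
R1 ← R1 − 1/2·R3
  [ 1  0  0  0  3 ]
  [ 0  1  0  0  4 ]
  [ 0  0  1  0  1 ]
  [ 0  0  0  1  2 ]

[[1, 0, 0, 0, 3], [0, 1, 0, 0, 4], [0, 0, 1, 0, 1], [0, 0, 0, 1, 2]]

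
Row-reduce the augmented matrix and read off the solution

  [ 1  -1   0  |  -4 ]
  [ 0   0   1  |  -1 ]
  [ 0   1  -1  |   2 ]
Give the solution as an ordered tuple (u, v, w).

(-3, 1, -1)

R2 ↔ R3
  [ 1  -1   0  |  -4 ]
  [ 0   1  -1  |   2 ]
  [ 0   0   1  |  -1 ]
R2 := R2 + R3
  [ 1  -1  0  |  -4 ]
  [ 0   1  0  |   1 ]
  [ 0   0  1  |  -1 ]
R1 := R1 + R2
  [ 1  0  0  |  -3 ]
  [ 0  1  0  |   1 ]
  [ 0  0  1  |  -1 ]
Reading off the last column: u = -3, v = 1, w = -1.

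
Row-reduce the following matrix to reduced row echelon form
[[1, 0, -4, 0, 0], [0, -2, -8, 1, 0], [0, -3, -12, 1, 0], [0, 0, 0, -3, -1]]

[[1, 0, -4, 0, 0], [0, 1, 4, 0, 0], [0, 0, 0, 1, 0], [0, 0, 0, 0, 1]]

ρ2 → -1/2·ρ2
  [ 1   0   -4     0   0 ]
  [ 0   1    4  -1/2   0 ]
  [ 0  -3  -12     1   0 ]
  [ 0   0    0    -3  -1 ]
ρ3 → ρ3 + 3·ρ2
  [ 1  0  -4     0   0 ]
  [ 0  1   4  -1/2   0 ]
  [ 0  0   0  -1/2   0 ]
  [ 0  0   0    -3  -1 ]
ρ3 → -2·ρ3
  [ 1  0  -4     0   0 ]
  [ 0  1   4  -1/2   0 ]
  [ 0  0   0     1   0 ]
  [ 0  0   0    -3  -1 ]
ρ4 → ρ4 + 3·ρ3
  [ 1  0  -4     0   0 ]
  [ 0  1   4  -1/2   0 ]
  [ 0  0   0     1   0 ]
  [ 0  0   0     0  -1 ]
ρ4 → -1·ρ4
  [ 1  0  -4     0  0 ]
  [ 0  1   4  -1/2  0 ]
  [ 0  0   0     1  0 ]
  [ 0  0   0     0  1 ]
ρ2 → ρ2 + 1/2·ρ3
  [ 1  0  -4  0  0 ]
  [ 0  1   4  0  0 ]
  [ 0  0   0  1  0 ]
  [ 0  0   0  0  1 ]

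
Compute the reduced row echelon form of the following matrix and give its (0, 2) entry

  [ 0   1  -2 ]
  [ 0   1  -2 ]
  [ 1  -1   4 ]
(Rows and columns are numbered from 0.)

2

R1 ↔ R3
  [ 1  -1   4 ]
  [ 0   1  -2 ]
  [ 0   1  -2 ]
R3 → R3 − R2
  [ 1  -1   4 ]
  [ 0   1  -2 ]
  [ 0   0   0 ]
R1 → R1 + R2
  [ 1  0   2 ]
  [ 0  1  -2 ]
  [ 0  0   0 ]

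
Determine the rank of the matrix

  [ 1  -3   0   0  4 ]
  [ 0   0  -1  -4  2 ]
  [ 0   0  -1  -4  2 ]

R2 := -1·R2
  [ 1  -3   0   0   4 ]
  [ 0   0   1   4  -2 ]
  [ 0   0  -1  -4   2 ]
R3 := R3 + R2
  [ 1  -3  0  0   4 ]
  [ 0   0  1  4  -2 ]
  [ 0   0  0  0   0 ]
The reduced form has 2 nonzero rows.

rank = 2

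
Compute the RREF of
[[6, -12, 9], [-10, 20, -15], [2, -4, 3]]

[[1, -2, 3/2], [0, 0, 0], [0, 0, 0]]

Multiply r1 by 1/6.
  [   1  -2  3/2 ]
  [ -10  20  -15 ]
  [   2  -4    3 ]
Add 10 times r1 to r2.
  [ 1  -2  3/2 ]
  [ 0   0    0 ]
  [ 2  -4    3 ]
Subtract 2 times r1 from r3.
  [ 1  -2  3/2 ]
  [ 0   0    0 ]
  [ 0   0    0 ]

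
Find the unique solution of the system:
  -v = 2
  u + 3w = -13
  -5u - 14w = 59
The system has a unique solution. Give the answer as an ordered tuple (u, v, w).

(5, -2, -6)

Form the augmented matrix and row-reduce:
  [  0  -1    0  |    2 ]
  [  1   0    3  |  -13 ]
  [ -5   0  -14  |   59 ]
r1 ↔ r2
r3 := r3 + 5·r1
r2 := -1·r2
r1 := r1 − 3·r3
Reading off the last column: u = 5, v = -2, w = -6.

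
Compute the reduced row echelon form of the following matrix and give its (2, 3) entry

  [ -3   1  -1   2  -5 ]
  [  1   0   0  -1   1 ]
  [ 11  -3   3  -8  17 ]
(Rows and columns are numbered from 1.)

R1 ← -1/3·R1
R2 ← R2 − R1
R3 ← R3 − 11·R1
R2 ← 3·R2
R3 ← R3 − 2/3·R2
R1 ← R1 + 1/3·R2

-1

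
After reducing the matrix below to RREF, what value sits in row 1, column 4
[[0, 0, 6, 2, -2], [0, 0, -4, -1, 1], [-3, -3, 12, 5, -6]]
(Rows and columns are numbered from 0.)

0

R1 <-> R3
  [ -3  -3  12   5  -6 ]
  [  0   0  -4  -1   1 ]
  [  0   0   6   2  -2 ]
R1 := -1/3·R1
  [ 1  1  -4  -5/3   2 ]
  [ 0  0  -4    -1   1 ]
  [ 0  0   6     2  -2 ]
R2 := -1/4·R2
  [ 1  1  -4  -5/3     2 ]
  [ 0  0   1   1/4  -1/4 ]
  [ 0  0   6     2    -2 ]
R3 := R3 − 6·R2
  [ 1  1  -4  -5/3     2 ]
  [ 0  0   1   1/4  -1/4 ]
  [ 0  0   0   1/2  -1/2 ]
R3 := 2·R3
  [ 1  1  -4  -5/3     2 ]
  [ 0  0   1   1/4  -1/4 ]
  [ 0  0   0     1    -1 ]
R2 := R2 − 1/4·R3
  [ 1  1  -4  -5/3   2 ]
  [ 0  0   1     0   0 ]
  [ 0  0   0     1  -1 ]
R1 := R1 + 5/3·R3
  [ 1  1  -4  0  1/3 ]
  [ 0  0   1  0    0 ]
  [ 0  0   0  1   -1 ]
R1 := R1 + 4·R2
  [ 1  1  0  0  1/3 ]
  [ 0  0  1  0    0 ]
  [ 0  0  0  1   -1 ]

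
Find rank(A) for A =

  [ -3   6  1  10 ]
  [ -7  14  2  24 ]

R1 ← -1/3·R1
  [  1  -2  -1/3  -10/3 ]
  [ -7  14     2     24 ]
R2 ← R2 + 7·R1
  [ 1  -2  -1/3  -10/3 ]
  [ 0   0  -1/3    2/3 ]
R2 ← -3·R2
  [ 1  -2  -1/3  -10/3 ]
  [ 0   0     1     -2 ]
R1 ← R1 + 1/3·R2
  [ 1  -2  0  -4 ]
  [ 0   0  1  -2 ]
The reduced form has 2 nonzero rows.

rank = 2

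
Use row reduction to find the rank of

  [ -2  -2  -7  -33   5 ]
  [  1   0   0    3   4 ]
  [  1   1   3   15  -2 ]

R1 := -1/2·R1
  [ 1  1  7/2  33/2  -5/2 ]
  [ 1  0    0     3     4 ]
  [ 1  1    3    15    -2 ]
R2 := R2 − R1
  [ 1   1   7/2   33/2  -5/2 ]
  [ 0  -1  -7/2  -27/2  13/2 ]
  [ 1   1     3     15    -2 ]
R3 := R3 − R1
  [ 1   1   7/2   33/2  -5/2 ]
  [ 0  -1  -7/2  -27/2  13/2 ]
  [ 0   0  -1/2   -3/2   1/2 ]
R2 := -1·R2
  [ 1  1   7/2  33/2   -5/2 ]
  [ 0  1   7/2  27/2  -13/2 ]
  [ 0  0  -1/2  -3/2    1/2 ]
R3 := -2·R3
  [ 1  1  7/2  33/2   -5/2 ]
  [ 0  1  7/2  27/2  -13/2 ]
  [ 0  0    1     3     -1 ]
R2 := R2 − 7/2·R3
  [ 1  1  7/2  33/2  -5/2 ]
  [ 0  1    0     3    -3 ]
  [ 0  0    1     3    -1 ]
R1 := R1 − 7/2·R3
  [ 1  1  0  6   1 ]
  [ 0  1  0  3  -3 ]
  [ 0  0  1  3  -1 ]
R1 := R1 − R2
  [ 1  0  0  3   4 ]
  [ 0  1  0  3  -3 ]
  [ 0  0  1  3  -1 ]
The reduced form has 3 nonzero rows.

rank = 3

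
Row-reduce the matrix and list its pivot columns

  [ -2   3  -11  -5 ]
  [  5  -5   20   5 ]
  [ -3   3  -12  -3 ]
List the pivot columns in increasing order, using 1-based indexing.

1, 2

R1 → -1/2·R1
  [  1  -3/2  11/2  5/2 ]
  [  5    -5    20    5 ]
  [ -3     3   -12   -3 ]
R2 → R2 − 5·R1
  [  1  -3/2   11/2    5/2 ]
  [  0   5/2  -15/2  -15/2 ]
  [ -3     3    -12     -3 ]
R3 → R3 + 3·R1
  [ 1  -3/2   11/2    5/2 ]
  [ 0   5/2  -15/2  -15/2 ]
  [ 0  -3/2    9/2    9/2 ]
R2 → 2/5·R2
  [ 1  -3/2  11/2  5/2 ]
  [ 0     1    -3   -3 ]
  [ 0  -3/2   9/2  9/2 ]
R3 → R3 + 3/2·R2
  [ 1  -3/2  11/2  5/2 ]
  [ 0     1    -3   -3 ]
  [ 0     0     0    0 ]
R1 → R1 + 3/2·R2
  [ 1  0   1  -2 ]
  [ 0  1  -3  -3 ]
  [ 0  0   0   0 ]
Pivot columns are the columns containing a leading 1.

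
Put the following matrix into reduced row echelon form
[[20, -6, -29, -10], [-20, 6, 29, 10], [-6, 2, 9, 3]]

[[1, 0, -1, -1/2], [0, 1, 3/2, 0], [0, 0, 0, 0]]

R1 → 1/20·R1
R2 → R2 + 20·R1
R3 → R3 + 6·R1
R2 <-> R3
R2 → 5·R2
R1 → R1 + 3/10·R2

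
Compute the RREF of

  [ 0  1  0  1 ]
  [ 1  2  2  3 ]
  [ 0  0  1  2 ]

Swap ρ1 and ρ2.
  [ 1  2  2  3 ]
  [ 0  1  0  1 ]
  [ 0  0  1  2 ]
Subtract 2 times ρ3 from ρ1.
  [ 1  2  0  -1 ]
  [ 0  1  0   1 ]
  [ 0  0  1   2 ]
Subtract 2 times ρ2 from ρ1.
  [ 1  0  0  -3 ]
  [ 0  1  0   1 ]
  [ 0  0  1   2 ]

[[1, 0, 0, -3], [0, 1, 0, 1], [0, 0, 1, 2]]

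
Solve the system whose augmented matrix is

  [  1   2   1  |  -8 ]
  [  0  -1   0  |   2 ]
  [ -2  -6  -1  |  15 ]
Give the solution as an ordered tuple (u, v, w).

R3 -> R3 + 2·R1
  [ 1   2  1  |  -8 ]
  [ 0  -1  0  |   2 ]
  [ 0  -2  1  |  -1 ]
R2 -> -1·R2
  [ 1   2  1  |  -8 ]
  [ 0   1  0  |  -2 ]
  [ 0  -2  1  |  -1 ]
R3 -> R3 + 2·R2
  [ 1  2  1  |  -8 ]
  [ 0  1  0  |  -2 ]
  [ 0  0  1  |  -5 ]
R1 -> R1 − R3
  [ 1  2  0  |  -3 ]
  [ 0  1  0  |  -2 ]
  [ 0  0  1  |  -5 ]
R1 -> R1 − 2·R2
  [ 1  0  0  |   1 ]
  [ 0  1  0  |  -2 ]
  [ 0  0  1  |  -5 ]
Reading off the last column: u = 1, v = -2, w = -5.

(1, -2, -5)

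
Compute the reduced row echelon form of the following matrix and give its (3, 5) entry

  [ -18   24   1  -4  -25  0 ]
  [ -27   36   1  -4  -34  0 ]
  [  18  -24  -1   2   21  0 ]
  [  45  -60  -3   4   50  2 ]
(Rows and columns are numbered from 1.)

2

Multiply ρ1 by -1/18.
  [   1  -4/3  -1/18  2/9  25/18  0 ]
  [ -27    36      1   -4    -34  0 ]
  [  18   -24     -1    2     21  0 ]
  [  45   -60     -3    4     50  2 ]
Add 27 times ρ1 to ρ2.
  [  1  -4/3  -1/18  2/9  25/18  0 ]
  [  0     0   -1/2    2    7/2  0 ]
  [ 18   -24     -1    2     21  0 ]
  [ 45   -60     -3    4     50  2 ]
Subtract 18 times ρ1 from ρ3.
  [  1  -4/3  -1/18  2/9  25/18  0 ]
  [  0     0   -1/2    2    7/2  0 ]
  [  0     0      0   -2     -4  0 ]
  [ 45   -60     -3    4     50  2 ]
Subtract 45 times ρ1 from ρ4.
  [ 1  -4/3  -1/18  2/9  25/18  0 ]
  [ 0     0   -1/2    2    7/2  0 ]
  [ 0     0      0   -2     -4  0 ]
  [ 0     0   -1/2   -6  -25/2  2 ]
Multiply ρ2 by -2.
  [ 1  -4/3  -1/18  2/9  25/18  0 ]
  [ 0     0      1   -4     -7  0 ]
  [ 0     0      0   -2     -4  0 ]
  [ 0     0   -1/2   -6  -25/2  2 ]
Add 1/2 times ρ2 to ρ4.
  [ 1  -4/3  -1/18  2/9  25/18  0 ]
  [ 0     0      1   -4     -7  0 ]
  [ 0     0      0   -2     -4  0 ]
  [ 0     0      0   -8    -16  2 ]
Multiply ρ3 by -1/2.
  [ 1  -4/3  -1/18  2/9  25/18  0 ]
  [ 0     0      1   -4     -7  0 ]
  [ 0     0      0    1      2  0 ]
  [ 0     0      0   -8    -16  2 ]
Add 8 times ρ3 to ρ4.
  [ 1  -4/3  -1/18  2/9  25/18  0 ]
  [ 0     0      1   -4     -7  0 ]
  [ 0     0      0    1      2  0 ]
  [ 0     0      0    0      0  2 ]
Multiply ρ4 by 1/2.
  [ 1  -4/3  -1/18  2/9  25/18  0 ]
  [ 0     0      1   -4     -7  0 ]
  [ 0     0      0    1      2  0 ]
  [ 0     0      0    0      0  1 ]
Add 4 times ρ3 to ρ2.
  [ 1  -4/3  -1/18  2/9  25/18  0 ]
  [ 0     0      1    0      1  0 ]
  [ 0     0      0    1      2  0 ]
  [ 0     0      0    0      0  1 ]
Subtract 2/9 times ρ3 from ρ1.
  [ 1  -4/3  -1/18  0  17/18  0 ]
  [ 0     0      1  0      1  0 ]
  [ 0     0      0  1      2  0 ]
  [ 0     0      0  0      0  1 ]
Add 1/18 times ρ2 to ρ1.
  [ 1  -4/3  0  0  1  0 ]
  [ 0     0  1  0  1  0 ]
  [ 0     0  0  1  2  0 ]
  [ 0     0  0  0  0  1 ]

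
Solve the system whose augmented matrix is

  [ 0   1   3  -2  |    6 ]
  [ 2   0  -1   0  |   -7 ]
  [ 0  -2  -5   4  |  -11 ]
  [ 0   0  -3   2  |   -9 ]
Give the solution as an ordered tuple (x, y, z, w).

(-3, -3, 1, -3)

R1 <=> R2
  [ 2   0  -1   0  |   -7 ]
  [ 0   1   3  -2  |    6 ]
  [ 0  -2  -5   4  |  -11 ]
  [ 0   0  -3   2  |   -9 ]
R1 := 1/2·R1
  [ 1   0  -1/2   0  |  -7/2 ]
  [ 0   1     3  -2  |     6 ]
  [ 0  -2    -5   4  |   -11 ]
  [ 0   0    -3   2  |    -9 ]
R3 := R3 + 2·R2
  [ 1  0  -1/2   0  |  -7/2 ]
  [ 0  1     3  -2  |     6 ]
  [ 0  0     1   0  |     1 ]
  [ 0  0    -3   2  |    -9 ]
R4 := R4 + 3·R3
  [ 1  0  -1/2   0  |  -7/2 ]
  [ 0  1     3  -2  |     6 ]
  [ 0  0     1   0  |     1 ]
  [ 0  0     0   2  |    -6 ]
R4 := 1/2·R4
  [ 1  0  -1/2   0  |  -7/2 ]
  [ 0  1     3  -2  |     6 ]
  [ 0  0     1   0  |     1 ]
  [ 0  0     0   1  |    -3 ]
R2 := R2 + 2·R4
  [ 1  0  -1/2  0  |  -7/2 ]
  [ 0  1     3  0  |     0 ]
  [ 0  0     1  0  |     1 ]
  [ 0  0     0  1  |    -3 ]
R2 := R2 − 3·R3
  [ 1  0  -1/2  0  |  -7/2 ]
  [ 0  1     0  0  |    -3 ]
  [ 0  0     1  0  |     1 ]
  [ 0  0     0  1  |    -3 ]
R1 := R1 + 1/2·R3
  [ 1  0  0  0  |  -3 ]
  [ 0  1  0  0  |  -3 ]
  [ 0  0  1  0  |   1 ]
  [ 0  0  0  1  |  -3 ]
Reading off the last column: x = -3, y = -3, z = 1, w = -3.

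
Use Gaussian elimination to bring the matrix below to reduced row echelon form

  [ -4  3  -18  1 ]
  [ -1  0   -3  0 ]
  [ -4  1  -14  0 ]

Multiply R1 by -1/4.
Add R1 to R2.
Add 4 times R1 to R3.
Multiply R2 by -4/3.
Add 2 times R2 to R3.
Multiply R3 by -3.
Subtract 1/3 times R3 from R2.
Add 1/4 times R3 to R1.
Add 3/4 times R2 to R1.

[[1, 0, 3, 0], [0, 1, -2, 0], [0, 0, 0, 1]]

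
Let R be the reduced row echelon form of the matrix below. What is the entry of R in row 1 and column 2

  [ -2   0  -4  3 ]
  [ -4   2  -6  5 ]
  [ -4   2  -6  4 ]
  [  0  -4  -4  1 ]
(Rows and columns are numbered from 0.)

1

ρ1 := -1/2·ρ1
  [  1   0   2  -3/2 ]
  [ -4   2  -6     5 ]
  [ -4   2  -6     4 ]
  [  0  -4  -4     1 ]
ρ2 := ρ2 + 4·ρ1
  [  1   0   2  -3/2 ]
  [  0   2   2    -1 ]
  [ -4   2  -6     4 ]
  [  0  -4  -4     1 ]
ρ3 := ρ3 + 4·ρ1
  [ 1   0   2  -3/2 ]
  [ 0   2   2    -1 ]
  [ 0   2   2    -2 ]
  [ 0  -4  -4     1 ]
ρ2 := 1/2·ρ2
  [ 1   0   2  -3/2 ]
  [ 0   1   1  -1/2 ]
  [ 0   2   2    -2 ]
  [ 0  -4  -4     1 ]
ρ3 := ρ3 − 2·ρ2
  [ 1   0   2  -3/2 ]
  [ 0   1   1  -1/2 ]
  [ 0   0   0    -1 ]
  [ 0  -4  -4     1 ]
ρ4 := ρ4 + 4·ρ2
  [ 1  0  2  -3/2 ]
  [ 0  1  1  -1/2 ]
  [ 0  0  0    -1 ]
  [ 0  0  0    -1 ]
ρ3 := -1·ρ3
  [ 1  0  2  -3/2 ]
  [ 0  1  1  -1/2 ]
  [ 0  0  0     1 ]
  [ 0  0  0    -1 ]
ρ4 := ρ4 + ρ3
  [ 1  0  2  -3/2 ]
  [ 0  1  1  -1/2 ]
  [ 0  0  0     1 ]
  [ 0  0  0     0 ]
ρ2 := ρ2 + 1/2·ρ3
  [ 1  0  2  -3/2 ]
  [ 0  1  1     0 ]
  [ 0  0  0     1 ]
  [ 0  0  0     0 ]
ρ1 := ρ1 + 3/2·ρ3
  [ 1  0  2  0 ]
  [ 0  1  1  0 ]
  [ 0  0  0  1 ]
  [ 0  0  0  0 ]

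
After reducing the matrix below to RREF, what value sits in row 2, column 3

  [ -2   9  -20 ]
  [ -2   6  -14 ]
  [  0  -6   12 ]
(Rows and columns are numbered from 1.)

-2

R1 → -1/2·R1
  [  1  -9/2   10 ]
  [ -2     6  -14 ]
  [  0    -6   12 ]
R2 → R2 + 2·R1
  [ 1  -9/2  10 ]
  [ 0    -3   6 ]
  [ 0    -6  12 ]
R2 → -1/3·R2
  [ 1  -9/2  10 ]
  [ 0     1  -2 ]
  [ 0    -6  12 ]
R3 → R3 + 6·R2
  [ 1  -9/2  10 ]
  [ 0     1  -2 ]
  [ 0     0   0 ]
R1 → R1 + 9/2·R2
  [ 1  0   1 ]
  [ 0  1  -2 ]
  [ 0  0   0 ]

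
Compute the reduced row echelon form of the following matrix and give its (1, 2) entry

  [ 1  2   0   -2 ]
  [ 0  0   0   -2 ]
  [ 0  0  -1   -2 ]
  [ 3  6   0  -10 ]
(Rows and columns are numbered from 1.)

R4 := R4 − 3·R1
  [ 1  2   0  -2 ]
  [ 0  0   0  -2 ]
  [ 0  0  -1  -2 ]
  [ 0  0   0  -4 ]
R2 <-> R3
  [ 1  2   0  -2 ]
  [ 0  0  -1  -2 ]
  [ 0  0   0  -2 ]
  [ 0  0   0  -4 ]
R2 := -1·R2
  [ 1  2  0  -2 ]
  [ 0  0  1   2 ]
  [ 0  0  0  -2 ]
  [ 0  0  0  -4 ]
R3 := -1/2·R3
  [ 1  2  0  -2 ]
  [ 0  0  1   2 ]
  [ 0  0  0   1 ]
  [ 0  0  0  -4 ]
R4 := R4 + 4·R3
  [ 1  2  0  -2 ]
  [ 0  0  1   2 ]
  [ 0  0  0   1 ]
  [ 0  0  0   0 ]
R2 := R2 − 2·R3
  [ 1  2  0  -2 ]
  [ 0  0  1   0 ]
  [ 0  0  0   1 ]
  [ 0  0  0   0 ]
R1 := R1 + 2·R3
  [ 1  2  0  0 ]
  [ 0  0  1  0 ]
  [ 0  0  0  1 ]
  [ 0  0  0  0 ]

2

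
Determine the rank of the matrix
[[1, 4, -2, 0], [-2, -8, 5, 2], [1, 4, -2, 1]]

R2 := R2 + 2·R1
  [ 1  4  -2  0 ]
  [ 0  0   1  2 ]
  [ 1  4  -2  1 ]
R3 := R3 − R1
  [ 1  4  -2  0 ]
  [ 0  0   1  2 ]
  [ 0  0   0  1 ]
R2 := R2 − 2·R3
  [ 1  4  -2  0 ]
  [ 0  0   1  0 ]
  [ 0  0   0  1 ]
R1 := R1 + 2·R2
  [ 1  4  0  0 ]
  [ 0  0  1  0 ]
  [ 0  0  0  1 ]
The reduced form has 3 nonzero rows.

rank = 3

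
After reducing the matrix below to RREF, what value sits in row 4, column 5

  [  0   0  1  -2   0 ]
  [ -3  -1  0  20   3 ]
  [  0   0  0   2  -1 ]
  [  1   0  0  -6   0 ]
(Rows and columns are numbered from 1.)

-1/2

R1 <-> R2
R1 -> -1/3·R1
R4 -> R4 − R1
R2 <-> R4
R2 -> -3·R2
R3 <-> R4
R4 -> 1/2·R4
R3 -> R3 + 2·R4
R2 -> R2 + 2·R4
R1 -> R1 + 20/3·R4
R1 -> R1 − 1/3·R2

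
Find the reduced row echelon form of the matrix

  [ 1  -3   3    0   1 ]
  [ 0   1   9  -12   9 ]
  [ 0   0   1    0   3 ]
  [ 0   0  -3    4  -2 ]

R4 := R4 + 3·R3
  [ 1  -3  3    0  1 ]
  [ 0   1  9  -12  9 ]
  [ 0   0  1    0  3 ]
  [ 0   0  0    4  7 ]
R4 := 1/4·R4
  [ 1  -3  3    0    1 ]
  [ 0   1  9  -12    9 ]
  [ 0   0  1    0    3 ]
  [ 0   0  0    1  7/4 ]
R2 := R2 + 12·R4
  [ 1  -3  3  0    1 ]
  [ 0   1  9  0   30 ]
  [ 0   0  1  0    3 ]
  [ 0   0  0  1  7/4 ]
R2 := R2 − 9·R3
  [ 1  -3  3  0    1 ]
  [ 0   1  0  0    3 ]
  [ 0   0  1  0    3 ]
  [ 0   0  0  1  7/4 ]
R1 := R1 − 3·R3
  [ 1  -3  0  0   -8 ]
  [ 0   1  0  0    3 ]
  [ 0   0  1  0    3 ]
  [ 0   0  0  1  7/4 ]
R1 := R1 + 3·R2
  [ 1  0  0  0    1 ]
  [ 0  1  0  0    3 ]
  [ 0  0  1  0    3 ]
  [ 0  0  0  1  7/4 ]

[[1, 0, 0, 0, 1], [0, 1, 0, 0, 3], [0, 0, 1, 0, 3], [0, 0, 0, 1, 7/4]]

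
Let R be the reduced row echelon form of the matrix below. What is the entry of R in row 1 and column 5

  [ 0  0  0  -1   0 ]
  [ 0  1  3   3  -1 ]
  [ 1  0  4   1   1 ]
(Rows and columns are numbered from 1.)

1

ρ1 <=> ρ3
  [ 1  0  4   1   1 ]
  [ 0  1  3   3  -1 ]
  [ 0  0  0  -1   0 ]
ρ3 -> -1·ρ3
  [ 1  0  4  1   1 ]
  [ 0  1  3  3  -1 ]
  [ 0  0  0  1   0 ]
ρ2 -> ρ2 − 3·ρ3
  [ 1  0  4  1   1 ]
  [ 0  1  3  0  -1 ]
  [ 0  0  0  1   0 ]
ρ1 -> ρ1 − ρ3
  [ 1  0  4  0   1 ]
  [ 0  1  3  0  -1 ]
  [ 0  0  0  1   0 ]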